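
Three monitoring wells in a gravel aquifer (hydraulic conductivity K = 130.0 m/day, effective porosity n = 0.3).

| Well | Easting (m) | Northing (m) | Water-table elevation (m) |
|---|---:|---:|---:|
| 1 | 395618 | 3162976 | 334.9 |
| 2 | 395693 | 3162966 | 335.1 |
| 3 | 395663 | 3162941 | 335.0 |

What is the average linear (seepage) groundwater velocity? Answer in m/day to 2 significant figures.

1.2 m/day

Three-point gradient (reference 1): Δ to 2 = (75, -10, +0.2), Δ to 3 = (45, -35, +0.1).
∂h/∂x = +0.002759, ∂h/∂y = +0.0006897 (det = -2175).
|∇h| = √(0.002759² + 0.0006897²) = 0.002844
Seepage velocity v = K·i/n = 130.0 × 0.002844 / 0.3 = 1.232 m/day.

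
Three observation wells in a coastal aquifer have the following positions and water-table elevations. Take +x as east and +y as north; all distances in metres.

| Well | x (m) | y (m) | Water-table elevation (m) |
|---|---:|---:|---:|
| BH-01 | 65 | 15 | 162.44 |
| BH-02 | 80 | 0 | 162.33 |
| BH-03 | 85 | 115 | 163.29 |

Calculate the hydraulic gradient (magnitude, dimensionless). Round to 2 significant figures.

0.0084

With h = a·x + b·y + c and BH-01 as origin, the differences give:
  15·a + (-15)·b = -0.11
  20·a + 100·b = +0.85
Eliminate b (×100 and ×(-15), subtract): 1800·a = 1.750 → a = ∂h/∂x = +0.0009722
Back-substitute: b = ∂h/∂y = +0.008306.
|∇h| = √(0.0009722² + 0.008306²) = 0.008363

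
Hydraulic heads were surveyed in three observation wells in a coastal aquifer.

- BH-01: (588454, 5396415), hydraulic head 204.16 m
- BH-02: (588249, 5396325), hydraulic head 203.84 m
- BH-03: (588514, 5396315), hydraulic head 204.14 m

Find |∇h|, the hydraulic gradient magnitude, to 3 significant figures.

Three-point gradient (reference BH-01): Δ to BH-02 = (-205, -90, -0.32), Δ to BH-03 = (60, -100, -0.02).
∂h/∂x = +0.001166, ∂h/∂y = +0.0008996 (det = 25900).
|∇h| = √(0.001166² + 0.0008996²) = 0.001473

0.00147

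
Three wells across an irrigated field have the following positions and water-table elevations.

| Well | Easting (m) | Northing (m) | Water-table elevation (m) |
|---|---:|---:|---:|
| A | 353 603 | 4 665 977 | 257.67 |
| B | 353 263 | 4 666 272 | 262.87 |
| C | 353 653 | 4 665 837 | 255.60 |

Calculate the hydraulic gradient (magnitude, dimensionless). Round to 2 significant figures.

Taking A as reference: B−A = (-340, 295, +5.20); C−A = (50, -140, -2.07).
Determinant of the coordinate differences = (-340)·(-140) − 50·295 = 32850.
∂h/∂x = [(+5.20)·(-140) − (-2.07)·295] / 32850 = -0.003572
∂h/∂y = [(-340)·(-2.07) − 50·(+5.20)] / 32850 = +0.01351
|∇h| = √(-0.003572² + 0.01351²) = 0.01397

0.014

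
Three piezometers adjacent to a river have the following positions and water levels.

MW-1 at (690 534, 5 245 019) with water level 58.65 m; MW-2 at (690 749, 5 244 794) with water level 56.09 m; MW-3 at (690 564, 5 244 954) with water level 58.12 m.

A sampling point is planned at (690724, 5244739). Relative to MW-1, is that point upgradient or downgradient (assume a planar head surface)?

With h = a·x + b·y + c and MW-1 as origin, the differences give:
  215·a + (-225)·b = -2.56
  30·a + (-65)·b = -0.53
Eliminate b (×(-65) and ×(-225), subtract): -7225·a = 47.150 → a = ∂h/∂x = -0.006526
Back-substitute: b = ∂h/∂y = +0.005142.
Head at (690724, 5244739) = 58.65 + (-0.006526)·(190) + (+0.005142)·(-280) = 55.97 m.
That is lower than the 58.65 m at MW-1, so the point is downgradient.

downgradient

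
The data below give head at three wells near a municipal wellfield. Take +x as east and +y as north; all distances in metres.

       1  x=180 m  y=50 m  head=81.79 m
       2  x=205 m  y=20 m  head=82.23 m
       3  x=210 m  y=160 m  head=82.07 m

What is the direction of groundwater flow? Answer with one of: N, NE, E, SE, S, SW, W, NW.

With h = a·x + b·y + c and 1 as origin, the differences give:
  25·a + (-30)·b = +0.44
  30·a + 110·b = +0.28
Eliminate b (×110 and ×(-30), subtract): 3650·a = 56.800 → a = ∂h/∂x = +0.01556
Back-substitute: b = ∂h/∂y = -0.001699.
Flow = −∇h = (-0.01556 east, +0.001699 north), which points west.

W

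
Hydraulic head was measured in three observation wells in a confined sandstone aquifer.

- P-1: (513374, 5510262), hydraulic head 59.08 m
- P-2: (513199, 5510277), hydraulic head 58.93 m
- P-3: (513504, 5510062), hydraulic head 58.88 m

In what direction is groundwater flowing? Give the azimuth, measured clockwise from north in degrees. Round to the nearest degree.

With h = a·x + b·y + c and P-1 as origin, the differences give:
  (-175)·a + 15·b = -0.15
  130·a + (-200)·b = -0.20
Eliminate b (×(-200) and ×15, subtract): 33050·a = 33.000 → a = ∂h/∂x = +0.0009985
Back-substitute: b = ∂h/∂y = +0.001649.
Flow direction (−∇h) has components (-0.0009985 E, -0.001649 N).
Azimuth = atan2(E, N) = atan2(-0.0009985, -0.001649) = 211.2° ≈ 211°.

211°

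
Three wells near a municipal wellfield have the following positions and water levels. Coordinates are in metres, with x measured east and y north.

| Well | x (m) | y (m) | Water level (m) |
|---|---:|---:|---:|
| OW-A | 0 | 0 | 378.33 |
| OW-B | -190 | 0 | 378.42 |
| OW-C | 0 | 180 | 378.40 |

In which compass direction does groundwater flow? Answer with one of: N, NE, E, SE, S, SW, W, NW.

SE

∂h/∂x = (378.42 − 378.33) / (-190 − 0) = -0.0004737
∂h/∂y = (378.40 − 378.33) / (180 − 0) = +0.0003889
Flow = −∇h = (+0.0004737 east, -0.0003889 north), which points southeast.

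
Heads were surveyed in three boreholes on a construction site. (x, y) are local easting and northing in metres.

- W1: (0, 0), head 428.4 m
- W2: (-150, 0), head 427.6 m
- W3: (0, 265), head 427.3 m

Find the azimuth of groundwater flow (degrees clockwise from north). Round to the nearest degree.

308°

∂h/∂x = (427.6 − 428.4) / (-150 − 0) = +0.005333
∂h/∂y = (427.3 − 428.4) / (265 − 0) = -0.004151
Flow direction (−∇h) has components (-0.005333 E, +0.004151 N).
Azimuth = atan2(E, N) = atan2(-0.005333, +0.004151) = 307.9° ≈ 308°.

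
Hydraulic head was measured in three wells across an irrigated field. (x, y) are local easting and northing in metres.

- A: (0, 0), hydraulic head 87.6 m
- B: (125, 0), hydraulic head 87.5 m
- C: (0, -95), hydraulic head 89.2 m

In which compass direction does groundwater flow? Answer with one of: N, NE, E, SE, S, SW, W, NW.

N

∂h/∂x = (87.5 − 87.6) / (125 − 0) = -0.0008000
∂h/∂y = (89.2 − 87.6) / (-95 − 0) = -0.01684
Flow = −∇h = (+0.0008000 east, +0.01684 north), which points north.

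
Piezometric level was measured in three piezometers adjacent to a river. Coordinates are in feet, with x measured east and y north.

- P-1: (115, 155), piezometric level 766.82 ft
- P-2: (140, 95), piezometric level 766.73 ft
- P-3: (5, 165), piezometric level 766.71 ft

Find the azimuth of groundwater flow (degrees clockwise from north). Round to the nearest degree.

211°

Taking P-1 as reference: P-2−P-1 = (25, -60, -0.09); P-3−P-1 = (-110, 10, -0.11).
Determinant of the coordinate differences = 25·10 − (-110)·(-60) = -6350.
∂h/∂x = [(-0.09)·10 − (-0.11)·(-60)] / -6350 = +0.001181
∂h/∂y = [25·(-0.11) − (-110)·(-0.09)] / -6350 = +0.001992
Flow direction (−∇h) has components (-0.001181 E, -0.001992 N).
Azimuth = atan2(E, N) = atan2(-0.001181, -0.001992) = 210.7° ≈ 211°.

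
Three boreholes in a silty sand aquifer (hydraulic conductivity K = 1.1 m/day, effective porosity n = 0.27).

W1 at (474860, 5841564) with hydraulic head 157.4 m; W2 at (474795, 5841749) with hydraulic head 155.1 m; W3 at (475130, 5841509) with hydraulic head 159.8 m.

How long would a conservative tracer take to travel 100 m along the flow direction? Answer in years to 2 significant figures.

5.5 years

Differences from W1: to W2 (Δx, Δy, Δh) = (-65, 185, -2.3); to W3 = (270, -55, +2.4).
Determinant of the coordinate differences = (-65)·(-55) − 270·185 = -46375.
∂h/∂x = [(-2.3)·(-55) − (+2.4)·185] / -46375 = +0.006846
∂h/∂y = [(-65)·(+2.4) − 270·(-2.3)] / -46375 = -0.01003
|∇h| = √(0.006846² + -0.01003²) = 0.01214
Seepage velocity v = K·i/n = 1.1 × 0.01214 / 0.27 = 0.04946 m/day.
t = 100 / 0.04946 = 2022 days = 5.54 years.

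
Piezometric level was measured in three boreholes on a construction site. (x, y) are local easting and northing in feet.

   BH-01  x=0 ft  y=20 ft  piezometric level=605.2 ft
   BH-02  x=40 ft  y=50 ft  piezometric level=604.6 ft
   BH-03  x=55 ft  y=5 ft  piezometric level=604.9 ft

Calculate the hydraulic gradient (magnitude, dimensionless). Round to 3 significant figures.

With h = a·x + b·y + c and BH-01 as origin, the differences give:
  40·a + 30·b = -0.6
  55·a + (-15)·b = -0.3
Eliminate b (×(-15) and ×30, subtract): -2250·a = 18.00 → a = ∂h/∂x = -0.008000
Back-substitute: b = ∂h/∂y = -0.009333.
|∇h| = √(-0.008000² + -0.009333²) = 0.01229

0.0123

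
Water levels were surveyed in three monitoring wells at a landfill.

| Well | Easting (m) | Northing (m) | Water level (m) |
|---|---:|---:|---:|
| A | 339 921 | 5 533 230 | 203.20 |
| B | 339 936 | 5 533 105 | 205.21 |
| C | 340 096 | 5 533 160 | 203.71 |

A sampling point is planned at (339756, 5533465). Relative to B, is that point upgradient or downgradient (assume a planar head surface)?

downgradient

Differences from A: to B (Δx, Δy, Δh) = (15, -125, +2.01); to C = (175, -70, +0.51).
Solve a·Δx + b·Δy = Δh: det = 15·(-70) − 175·(-125) = 20825.
∂h/∂x = [(+2.01)·(-70) − (+0.51)·(-125)] / 20825 = -0.003695
∂h/∂y = [15·(+0.51) − 175·(+2.01)] / 20825 = -0.01652
Head at (339756, 5533465) = 203.20 + (-0.003695)·(-165) + (-0.01652)·(235) = 199.93 m.
That is lower than the 205.21 m at B, so the point is downgradient.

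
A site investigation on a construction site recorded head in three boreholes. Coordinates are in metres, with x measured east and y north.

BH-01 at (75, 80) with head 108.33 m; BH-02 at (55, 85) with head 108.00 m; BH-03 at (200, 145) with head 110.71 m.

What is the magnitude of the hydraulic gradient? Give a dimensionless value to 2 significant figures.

0.018

With h = a·x + b·y + c and BH-01 as origin, the differences give:
  (-20)·a + 5·b = -0.33
  125·a + 65·b = +2.38
Eliminate b (×65 and ×5, subtract): -1925·a = -33.350 → a = ∂h/∂x = +0.01732
Back-substitute: b = ∂h/∂y = +0.003299.
|∇h| = √(0.01732² + 0.003299²) = 0.01763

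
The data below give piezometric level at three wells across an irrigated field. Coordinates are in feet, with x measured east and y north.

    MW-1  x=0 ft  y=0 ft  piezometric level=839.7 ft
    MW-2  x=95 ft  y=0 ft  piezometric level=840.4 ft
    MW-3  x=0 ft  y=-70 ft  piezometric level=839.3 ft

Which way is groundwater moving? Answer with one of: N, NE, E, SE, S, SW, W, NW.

∂h/∂x = (840.4 − 839.7) / (95 − 0) = +0.007368
∂h/∂y = (839.3 − 839.7) / (-70 − 0) = +0.005714
Flow = −∇h = (-0.007368 east, -0.005714 north), which points southwest.

SW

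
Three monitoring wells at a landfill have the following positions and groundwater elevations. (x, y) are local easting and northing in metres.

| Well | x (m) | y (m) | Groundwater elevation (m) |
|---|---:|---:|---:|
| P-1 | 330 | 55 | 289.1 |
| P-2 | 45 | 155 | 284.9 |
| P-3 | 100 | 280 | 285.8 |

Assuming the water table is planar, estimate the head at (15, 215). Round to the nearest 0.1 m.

Three-point gradient (reference P-1): Δ to P-2 = (-285, 100, -4.2), Δ to P-3 = (-230, 225, -3.3).
∂h/∂x = +0.01495, ∂h/∂y = +0.0006201 (det = -41125).
h(15, 215) = 289.1 + (+0.01495)·(-315) + (+0.0006201)·(160) = 289.1 -4.711 +0.099 = 284.489 m.

284.5 m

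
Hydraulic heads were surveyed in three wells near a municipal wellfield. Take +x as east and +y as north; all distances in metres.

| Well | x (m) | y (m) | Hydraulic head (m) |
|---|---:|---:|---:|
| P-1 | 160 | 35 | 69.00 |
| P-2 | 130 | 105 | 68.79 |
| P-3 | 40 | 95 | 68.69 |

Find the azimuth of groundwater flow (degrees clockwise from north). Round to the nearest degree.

Taking P-1 as reference: P-2−P-1 = (-30, 70, -0.21); P-3−P-1 = (-120, 60, -0.31).
Determinant of the coordinate differences = (-30)·60 − (-120)·70 = 6600.
∂h/∂x = [(-0.21)·60 − (-0.31)·70] / 6600 = +0.001379
∂h/∂y = [(-30)·(-0.31) − (-120)·(-0.21)] / 6600 = -0.002409
Flow direction (−∇h) has components (-0.001379 E, +0.002409 N).
Azimuth = atan2(E, N) = atan2(-0.001379, +0.002409) = 330.2° ≈ 330°.

330°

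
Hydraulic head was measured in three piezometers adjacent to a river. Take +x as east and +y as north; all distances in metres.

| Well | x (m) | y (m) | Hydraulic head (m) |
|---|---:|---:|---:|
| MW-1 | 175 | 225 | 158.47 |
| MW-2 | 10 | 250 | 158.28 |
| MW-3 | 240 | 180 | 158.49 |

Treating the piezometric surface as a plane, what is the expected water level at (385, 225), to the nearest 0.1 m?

Taking MW-1 as reference: MW-2−MW-1 = (-165, 25, -0.19); MW-3−MW-1 = (65, -45, +0.02).
Solve a·Δx + b·Δy = Δh: det = (-165)·(-45) − 65·25 = 5800.
∂h/∂x = [(-0.19)·(-45) − (+0.02)·25] / 5800 = +0.001388
∂h/∂y = [(-165)·(+0.02) − 65·(-0.19)] / 5800 = +0.001560
h(385, 225) = 158.47 + (+0.001388)·(210) + (+0.001560)·(0) = 158.47 +0.291 +0.000 = 158.761 m.

158.8 m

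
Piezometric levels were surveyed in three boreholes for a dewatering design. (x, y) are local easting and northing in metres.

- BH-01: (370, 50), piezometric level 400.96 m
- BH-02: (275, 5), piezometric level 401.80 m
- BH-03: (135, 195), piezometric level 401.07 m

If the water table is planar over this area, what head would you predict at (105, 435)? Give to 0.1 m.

399.4 m

Three-point gradient (reference BH-01): Δ to BH-02 = (-95, -45, +0.84), Δ to BH-03 = (-235, 145, +0.11).
∂h/∂x = -0.005205, ∂h/∂y = -0.007678 (det = -24350).
h(105, 435) = 400.96 + (-0.005205)·(-265) + (-0.007678)·(385) = 400.96 +1.379 -2.956 = 399.384 m.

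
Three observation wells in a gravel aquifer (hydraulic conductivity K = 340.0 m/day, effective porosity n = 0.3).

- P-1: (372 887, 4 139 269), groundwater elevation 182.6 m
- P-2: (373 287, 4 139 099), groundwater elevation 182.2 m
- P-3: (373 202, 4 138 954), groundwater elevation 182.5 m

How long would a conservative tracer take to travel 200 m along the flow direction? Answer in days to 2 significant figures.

With h = a·x + b·y + c and P-1 as origin, the differences give:
  400·a + (-170)·b = -0.4
  315·a + (-315)·b = -0.1
Eliminate b (×(-315) and ×(-170), subtract): -72450·a = 109.00 → a = ∂h/∂x = -0.001504
Back-substitute: b = ∂h/∂y = -0.001187.
|∇h| = √(-0.001504² + -0.001187²) = 0.001916
Seepage velocity v = K·i/n = 340.0 × 0.001916 / 0.3 = 2.171 m/day.
t = 200 / 2.171 = 92.12 days.

92 days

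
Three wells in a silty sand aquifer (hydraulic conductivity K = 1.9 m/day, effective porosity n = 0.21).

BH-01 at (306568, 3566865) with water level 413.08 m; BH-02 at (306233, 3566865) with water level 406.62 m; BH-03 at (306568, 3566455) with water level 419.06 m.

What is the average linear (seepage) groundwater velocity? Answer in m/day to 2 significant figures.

∂h/∂x = (406.62 − 413.08) / (306233 − 306568) = +0.01928
∂h/∂y = (419.06 − 413.08) / (3566455 − 3566865) = -0.01459
|∇h| = √(0.01928² + -0.01459²) = 0.02418
Seepage velocity v = K·i/n = 1.9 × 0.02418 / 0.21 = 0.2188 m/day.

0.22 m/day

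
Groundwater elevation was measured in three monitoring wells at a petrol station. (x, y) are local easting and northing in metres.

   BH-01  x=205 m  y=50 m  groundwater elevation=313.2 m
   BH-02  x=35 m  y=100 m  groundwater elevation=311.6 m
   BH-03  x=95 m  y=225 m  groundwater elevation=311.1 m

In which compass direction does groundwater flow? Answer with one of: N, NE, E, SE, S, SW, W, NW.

NW

With h = a·x + b·y + c and BH-01 as origin, the differences give:
  (-170)·a + 50·b = -1.6
  (-110)·a + 175·b = -2.1
Eliminate b (×175 and ×50, subtract): -24250·a = -175.00 → a = ∂h/∂x = +0.007216
Back-substitute: b = ∂h/∂y = -0.007464.
Flow = −∇h = (-0.007216 east, +0.007464 north), which points northwest.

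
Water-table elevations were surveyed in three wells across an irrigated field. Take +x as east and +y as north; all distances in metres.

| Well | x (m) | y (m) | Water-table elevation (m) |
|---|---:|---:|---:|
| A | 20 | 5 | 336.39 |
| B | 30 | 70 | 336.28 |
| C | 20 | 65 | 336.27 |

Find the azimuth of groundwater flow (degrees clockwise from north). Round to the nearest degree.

315°

Three-point gradient (reference A): Δ to B = (10, 65, -0.11), Δ to C = (0, 60, -0.12).
∂h/∂x = +0.002000, ∂h/∂y = -0.002000 (det = 600).
Flow direction (−∇h) has components (-0.002000 E, +0.002000 N).
Azimuth = atan2(E, N) = atan2(-0.002000, +0.002000) = 315.0° ≈ 315°.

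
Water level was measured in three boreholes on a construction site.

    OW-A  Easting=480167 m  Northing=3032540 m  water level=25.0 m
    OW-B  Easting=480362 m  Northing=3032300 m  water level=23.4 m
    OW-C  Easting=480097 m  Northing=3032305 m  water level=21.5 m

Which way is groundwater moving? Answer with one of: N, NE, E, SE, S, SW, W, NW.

Differences from OW-A: to OW-B (Δx, Δy, Δh) = (195, -240, -1.6); to OW-C = (-70, -235, -3.5).
Determinant of the coordinate differences = 195·(-235) − (-70)·(-240) = -62625.
∂h/∂x = [(-1.6)·(-235) − (-3.5)·(-240)] / -62625 = +0.007409
∂h/∂y = [195·(-3.5) − (-70)·(-1.6)] / -62625 = +0.01269
Flow = −∇h = (-0.007409 east, -0.01269 north), which points southwest.

SW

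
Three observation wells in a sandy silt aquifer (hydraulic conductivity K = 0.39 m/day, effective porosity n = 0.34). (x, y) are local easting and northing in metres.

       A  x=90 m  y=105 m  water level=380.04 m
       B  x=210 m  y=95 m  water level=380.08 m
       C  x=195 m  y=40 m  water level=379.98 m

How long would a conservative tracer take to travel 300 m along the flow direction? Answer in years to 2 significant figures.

410 years

Three-point gradient (reference A): Δ to B = (120, -10, +0.04), Δ to C = (105, -65, -0.06).
∂h/∂x = +0.0004741, ∂h/∂y = +0.001689 (det = -6750).
|∇h| = √(0.0004741² + 0.001689²) = 0.001754
Seepage velocity v = K·i/n = 0.39 × 0.001754 / 0.34 = 0.002012 m/day.
t = 300 / 0.002012 = 1.491e+05 days = 408 years.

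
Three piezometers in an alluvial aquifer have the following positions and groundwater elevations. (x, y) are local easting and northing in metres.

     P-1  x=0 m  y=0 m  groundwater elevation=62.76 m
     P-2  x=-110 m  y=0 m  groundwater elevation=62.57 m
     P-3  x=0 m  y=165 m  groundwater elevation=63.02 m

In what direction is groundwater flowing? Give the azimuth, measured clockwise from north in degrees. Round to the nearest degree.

∂h/∂x = (62.57 − 62.76) / (-110 − 0) = +0.001727
∂h/∂y = (63.02 − 62.76) / (165 − 0) = +0.001576
Flow direction (−∇h) has components (-0.001727 E, -0.001576 N).
Azimuth = atan2(E, N) = atan2(-0.001727, -0.001576) = 227.6° ≈ 228°.

228°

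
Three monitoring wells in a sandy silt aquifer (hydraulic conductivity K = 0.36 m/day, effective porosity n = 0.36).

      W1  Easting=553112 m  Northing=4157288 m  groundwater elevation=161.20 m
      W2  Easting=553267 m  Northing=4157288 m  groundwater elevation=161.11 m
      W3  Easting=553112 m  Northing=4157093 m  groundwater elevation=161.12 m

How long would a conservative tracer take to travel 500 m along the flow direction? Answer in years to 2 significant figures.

1900 years

∂h/∂x = (161.11 − 161.20) / (553267 − 553112) = -0.0005806
∂h/∂y = (161.12 − 161.20) / (4157093 − 4157288) = +0.0004103
|∇h| = √(-0.0005806² + 0.0004103²) = 0.0007109
Seepage velocity v = K·i/n = 0.36 × 0.0007109 / 0.36 = 0.0007109 m/day.
t = 500 / 0.0007109 = 7.033e+05 days = 1.93e+03 years.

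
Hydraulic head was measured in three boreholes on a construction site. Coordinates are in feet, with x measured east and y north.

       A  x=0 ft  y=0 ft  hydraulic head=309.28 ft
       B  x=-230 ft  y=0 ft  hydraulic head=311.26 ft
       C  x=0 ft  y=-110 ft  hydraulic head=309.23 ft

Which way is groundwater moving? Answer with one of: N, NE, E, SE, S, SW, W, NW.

E

∂h/∂x = (311.26 − 309.28) / (-230 − 0) = -0.008609
∂h/∂y = (309.23 − 309.28) / (-110 − 0) = +0.0004545
Flow = −∇h = (+0.008609 east, -0.0004545 north), which points east.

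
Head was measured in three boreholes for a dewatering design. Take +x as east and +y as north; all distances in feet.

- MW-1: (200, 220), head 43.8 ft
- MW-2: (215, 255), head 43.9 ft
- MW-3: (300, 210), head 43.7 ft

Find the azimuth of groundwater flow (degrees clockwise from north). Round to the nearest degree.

168°

Three-point gradient (reference MW-1): Δ to MW-2 = (15, 35, +0.1), Δ to MW-3 = (100, -10, -0.1).
∂h/∂x = -0.0006849, ∂h/∂y = +0.003151 (det = -3650).
Flow direction (−∇h) has components (+0.0006849 E, -0.003151 N).
Azimuth = atan2(E, N) = atan2(+0.0006849, -0.003151) = 167.7° ≈ 168°.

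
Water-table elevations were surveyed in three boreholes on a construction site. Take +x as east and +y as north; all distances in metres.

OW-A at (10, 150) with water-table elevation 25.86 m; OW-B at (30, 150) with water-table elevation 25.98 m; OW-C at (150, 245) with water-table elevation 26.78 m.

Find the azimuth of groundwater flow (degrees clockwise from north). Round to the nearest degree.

262°

Differences from OW-A: to OW-B (Δx, Δy, Δh) = (20, 0, +0.12); to OW-C = (140, 95, +0.92).
Solve a·Δx + b·Δy = Δh: det = 20·95 − 140·0 = 1900.
∂h/∂x = [(+0.12)·95 − (+0.92)·0] / 1900 = +0.006000
∂h/∂y = [20·(+0.92) − 140·(+0.12)] / 1900 = +0.0008421
Flow direction (−∇h) has components (-0.006000 E, -0.0008421 N).
Azimuth = atan2(E, N) = atan2(-0.006000, -0.0008421) = 262.0° ≈ 262°.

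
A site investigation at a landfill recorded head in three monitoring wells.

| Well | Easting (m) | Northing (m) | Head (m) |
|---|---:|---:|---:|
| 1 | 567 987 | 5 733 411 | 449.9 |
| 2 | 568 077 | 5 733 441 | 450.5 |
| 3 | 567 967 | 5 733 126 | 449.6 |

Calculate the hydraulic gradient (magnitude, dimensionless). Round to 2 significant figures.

Differences from 1: to 2 (Δx, Δy, Δh) = (90, 30, +0.6); to 3 = (-20, -285, -0.3).
Solve a·Δx + b·Δy = Δh: det = 90·(-285) − (-20)·30 = -25050.
∂h/∂x = [(+0.6)·(-285) − (-0.3)·30] / -25050 = +0.006467
∂h/∂y = [90·(-0.3) − (-20)·(+0.6)] / -25050 = +0.0005988
|∇h| = √(0.006467² + 0.0005988²) = 0.006495

0.0065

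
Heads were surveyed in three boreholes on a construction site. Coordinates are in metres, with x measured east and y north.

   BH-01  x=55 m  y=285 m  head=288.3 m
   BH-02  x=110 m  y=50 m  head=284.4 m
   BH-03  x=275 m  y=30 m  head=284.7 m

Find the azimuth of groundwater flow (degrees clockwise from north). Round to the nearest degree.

With h = a·x + b·y + c and BH-01 as origin, the differences give:
  55·a + (-235)·b = -3.9
  220·a + (-255)·b = -3.6
Eliminate b (×(-255) and ×(-235), subtract): 37675·a = 148.50 → a = ∂h/∂x = +0.003942
Back-substitute: b = ∂h/∂y = +0.01752.
Flow direction (−∇h) has components (-0.003942 E, -0.01752 N).
Azimuth = atan2(E, N) = atan2(-0.003942, -0.01752) = 192.7° ≈ 193°.

193°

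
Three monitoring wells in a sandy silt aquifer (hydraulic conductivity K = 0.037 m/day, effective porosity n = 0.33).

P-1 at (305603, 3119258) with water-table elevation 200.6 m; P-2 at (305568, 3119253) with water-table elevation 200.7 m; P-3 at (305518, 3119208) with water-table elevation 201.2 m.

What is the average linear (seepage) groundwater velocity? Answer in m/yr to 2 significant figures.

0.39 m/yr

With h = a·x + b·y + c and P-1 as origin, the differences give:
  (-35)·a + (-5)·b = +0.1
  (-85)·a + (-50)·b = +0.6
Eliminate b (×(-50) and ×(-5), subtract): 1325·a = -2.00 → a = ∂h/∂x = -0.001509
Back-substitute: b = ∂h/∂y = -0.009434.
|∇h| = √(-0.001509² + -0.009434²) = 0.009554
Seepage velocity v = K·i/n = 0.037 × 0.009554 / 0.33 = 0.001071 m/day = 0.3912 m/yr.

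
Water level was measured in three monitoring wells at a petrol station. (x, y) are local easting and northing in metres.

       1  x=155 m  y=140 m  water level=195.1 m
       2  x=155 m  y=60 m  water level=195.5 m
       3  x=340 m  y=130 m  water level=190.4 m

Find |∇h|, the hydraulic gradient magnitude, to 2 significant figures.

0.026

Taking 1 as reference: 2−1 = (0, -80, +0.4); 3−1 = (185, -10, -4.7).
Solve a·Δx + b·Δy = Δh: det = 0·(-10) − 185·(-80) = 14800.
∂h/∂x = [(+0.4)·(-10) − (-4.7)·(-80)] / 14800 = -0.02568
∂h/∂y = [0·(-4.7) − 185·(+0.4)] / 14800 = -0.005000
|∇h| = √(-0.02568² + -0.005000²) = 0.02616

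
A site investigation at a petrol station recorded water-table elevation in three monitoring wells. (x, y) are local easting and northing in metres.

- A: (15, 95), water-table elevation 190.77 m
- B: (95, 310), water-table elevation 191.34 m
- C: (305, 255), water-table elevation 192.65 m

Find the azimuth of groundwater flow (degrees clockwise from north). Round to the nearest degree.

Taking A as reference: B−A = (80, 215, +0.57); C−A = (290, 160, +1.88).
Solve a·Δx + b·Δy = Δh: det = 80·160 − 290·215 = -49550.
∂h/∂x = [(+0.57)·160 − (+1.88)·215] / -49550 = +0.006317
∂h/∂y = [80·(+1.88) − 290·(+0.57)] / -49550 = +0.0003007
Flow direction (−∇h) has components (-0.006317 E, -0.0003007 N).
Azimuth = atan2(E, N) = atan2(-0.006317, -0.0003007) = 267.3° ≈ 267°.

267°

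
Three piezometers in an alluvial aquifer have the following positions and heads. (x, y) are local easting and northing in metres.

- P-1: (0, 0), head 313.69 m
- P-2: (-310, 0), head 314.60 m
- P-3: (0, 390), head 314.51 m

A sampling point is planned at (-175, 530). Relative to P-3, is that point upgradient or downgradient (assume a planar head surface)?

∂h/∂x = (314.60 − 313.69) / (-310 − 0) = -0.002935
∂h/∂y = (314.51 − 313.69) / (390 − 0) = +0.002103
Head at (-175, 530) = 313.69 + (-0.002935)·(-175) + (+0.002103)·(530) = 315.32 m.
That is higher than the 314.51 m at P-3, so the point is upgradient.

upgradient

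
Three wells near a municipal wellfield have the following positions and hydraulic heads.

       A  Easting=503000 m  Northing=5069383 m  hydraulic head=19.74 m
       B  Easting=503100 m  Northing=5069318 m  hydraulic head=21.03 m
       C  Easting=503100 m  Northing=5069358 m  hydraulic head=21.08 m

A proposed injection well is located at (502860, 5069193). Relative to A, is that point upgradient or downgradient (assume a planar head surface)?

Taking A as reference: B−A = (100, -65, +1.29); C−A = (100, -25, +1.34).
Determinant of the coordinate differences = 100·(-25) − 100·(-65) = 4000.
∂h/∂x = [(+1.29)·(-25) − (+1.34)·(-65)] / 4000 = +0.01371
∂h/∂y = [100·(+1.34) − 100·(+1.29)] / 4000 = +0.001250
Head at (502860, 5069193) = 19.74 + (+0.01371)·(-140) + (+0.001250)·(-190) = 17.58 m.
That is lower than the 19.74 m at A, so the point is downgradient.

downgradient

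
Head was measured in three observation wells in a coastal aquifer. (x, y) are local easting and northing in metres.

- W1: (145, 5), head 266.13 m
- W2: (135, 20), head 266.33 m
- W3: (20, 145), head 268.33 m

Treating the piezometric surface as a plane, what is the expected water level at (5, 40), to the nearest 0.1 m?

Differences from W1: to W2 (Δx, Δy, Δh) = (-10, 15, +0.20); to W3 = (-125, 140, +2.20).
Determinant of the coordinate differences = (-10)·140 − (-125)·15 = 475.
∂h/∂x = [(+0.20)·140 − (+2.20)·15] / 475 = -0.01053
∂h/∂y = [(-10)·(+2.20) − (-125)·(+0.20)] / 475 = +0.006316
h(5, 40) = 266.13 + (-0.01053)·(-140) + (+0.006316)·(35) = 266.13 +1.474 +0.221 = 267.825 m.

267.8 m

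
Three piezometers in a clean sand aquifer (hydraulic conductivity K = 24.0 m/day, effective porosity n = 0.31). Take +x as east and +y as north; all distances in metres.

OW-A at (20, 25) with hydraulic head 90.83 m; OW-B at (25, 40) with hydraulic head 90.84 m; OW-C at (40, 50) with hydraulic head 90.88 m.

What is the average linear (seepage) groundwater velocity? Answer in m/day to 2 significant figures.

Differences from OW-A: to OW-B (Δx, Δy, Δh) = (5, 15, +0.01); to OW-C = (20, 25, +0.05).
Solve a·Δx + b·Δy = Δh: det = 5·25 − 20·15 = -175.
∂h/∂x = [(+0.01)·25 − (+0.05)·15] / -175 = +0.002857
∂h/∂y = [5·(+0.05) − 20·(+0.01)] / -175 = -0.0002857
|∇h| = √(0.002857² + -0.0002857²) = 0.002871
Seepage velocity v = K·i/n = 24.0 × 0.002871 / 0.31 = 0.2223 m/day.

0.22 m/day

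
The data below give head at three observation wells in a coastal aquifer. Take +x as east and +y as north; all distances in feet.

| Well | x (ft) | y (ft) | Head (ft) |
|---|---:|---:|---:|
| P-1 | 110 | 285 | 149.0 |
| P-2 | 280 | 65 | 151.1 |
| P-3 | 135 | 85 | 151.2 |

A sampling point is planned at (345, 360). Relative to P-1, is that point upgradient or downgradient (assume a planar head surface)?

Differences from P-1: to P-2 (Δx, Δy, Δh) = (170, -220, +2.1); to P-3 = (25, -200, +2.2).
Determinant of the coordinate differences = 170·(-200) − 25·(-220) = -28500.
∂h/∂x = [(+2.1)·(-200) − (+2.2)·(-220)] / -28500 = -0.002246
∂h/∂y = [170·(+2.2) − 25·(+2.1)] / -28500 = -0.01128
Head at (345, 360) = 149.0 + (-0.002246)·(235) + (-0.01128)·(75) = 147.63 ft.
That is lower than the 149.0 ft at P-1, so the point is downgradient.

downgradient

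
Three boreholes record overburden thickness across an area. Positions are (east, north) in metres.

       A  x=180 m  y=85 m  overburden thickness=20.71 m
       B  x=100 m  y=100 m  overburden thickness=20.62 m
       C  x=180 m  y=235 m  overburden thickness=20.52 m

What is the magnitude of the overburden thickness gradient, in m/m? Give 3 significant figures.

0.00155 m/m

Taking A as reference: B−A = (-80, 15, -0.09); C−A = (0, 150, -0.19).
Solve a·Δx + b·Δy = Δd: det = (-80)·150 − 0·15 = -12000.
∂d/∂x = [(-0.09)·150 − (-0.19)·15] / -12000 = +0.0008875
∂d/∂y = [(-80)·(-0.19) − 0·(-0.09)] / -12000 = -0.001267
|∇f| = √(0.0008875² + -0.001267²) = 0.001547 m/m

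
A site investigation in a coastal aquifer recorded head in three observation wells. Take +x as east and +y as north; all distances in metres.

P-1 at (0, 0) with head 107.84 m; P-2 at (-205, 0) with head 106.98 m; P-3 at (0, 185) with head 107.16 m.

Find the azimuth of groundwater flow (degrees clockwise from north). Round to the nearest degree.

∂h/∂x = (106.98 − 107.84) / (-205 − 0) = +0.004195
∂h/∂y = (107.16 − 107.84) / (185 − 0) = -0.003676
Flow direction (−∇h) has components (-0.004195 E, +0.003676 N).
Azimuth = atan2(E, N) = atan2(-0.004195, +0.003676) = 311.2° ≈ 311°.

311°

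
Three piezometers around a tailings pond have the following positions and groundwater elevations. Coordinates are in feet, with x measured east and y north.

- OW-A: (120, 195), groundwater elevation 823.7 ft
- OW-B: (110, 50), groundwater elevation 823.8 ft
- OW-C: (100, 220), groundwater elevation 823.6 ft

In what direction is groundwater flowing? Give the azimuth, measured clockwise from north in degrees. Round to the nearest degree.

284°

Differences from OW-A: to OW-B (Δx, Δy, Δh) = (-10, -145, +0.1); to OW-C = (-20, 25, -0.1).
Determinant of the coordinate differences = (-10)·25 − (-20)·(-145) = -3150.
∂h/∂x = [(+0.1)·25 − (-0.1)·(-145)] / -3150 = +0.003810
∂h/∂y = [(-10)·(-0.1) − (-20)·(+0.1)] / -3150 = -0.0009524
Flow direction (−∇h) has components (-0.003810 E, +0.0009524 N).
Azimuth = atan2(E, N) = atan2(-0.003810, +0.0009524) = 284.0° ≈ 284°.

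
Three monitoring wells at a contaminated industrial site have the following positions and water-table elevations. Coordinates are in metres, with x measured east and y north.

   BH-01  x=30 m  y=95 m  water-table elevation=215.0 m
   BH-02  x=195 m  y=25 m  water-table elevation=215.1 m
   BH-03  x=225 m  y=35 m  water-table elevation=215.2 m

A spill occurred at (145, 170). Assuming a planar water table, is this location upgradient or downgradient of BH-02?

upgradient

With h = a·x + b·y + c and BH-01 as origin, the differences give:
  165·a + (-70)·b = +0.1
  195·a + (-60)·b = +0.2
Eliminate b (×(-60) and ×(-70), subtract): 3750·a = 8.00 → a = ∂h/∂x = +0.002133
Back-substitute: b = ∂h/∂y = +0.003600.
Head at (145, 170) = 215.0 + (+0.002133)·(115) + (+0.003600)·(75) = 215.52 m.
That is higher than the 215.1 m at BH-02, so the point is upgradient.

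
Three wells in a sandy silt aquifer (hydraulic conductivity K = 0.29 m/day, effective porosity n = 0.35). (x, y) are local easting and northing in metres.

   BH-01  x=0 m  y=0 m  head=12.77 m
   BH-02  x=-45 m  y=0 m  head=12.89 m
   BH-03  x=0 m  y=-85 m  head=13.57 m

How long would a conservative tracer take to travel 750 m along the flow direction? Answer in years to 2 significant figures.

250 years

∂h/∂x = (12.89 − 12.77) / (-45 − 0) = -0.002667
∂h/∂y = (13.57 − 12.77) / (-85 − 0) = -0.009412
|∇h| = √(-0.002667² + -0.009412²) = 0.009783
Seepage velocity v = K·i/n = 0.29 × 0.009783 / 0.35 = 0.008106 m/day.
t = 750 / 0.008106 = 9.252e+04 days = 253 years.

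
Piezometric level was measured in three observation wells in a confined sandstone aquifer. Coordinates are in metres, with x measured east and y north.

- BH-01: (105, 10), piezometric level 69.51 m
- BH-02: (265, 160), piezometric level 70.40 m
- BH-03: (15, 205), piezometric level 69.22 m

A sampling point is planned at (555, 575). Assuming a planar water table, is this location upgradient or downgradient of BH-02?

upgradient

Taking BH-01 as reference: BH-02−BH-01 = (160, 150, +0.89); BH-03−BH-01 = (-90, 195, -0.29).
Determinant of the coordinate differences = 160·195 − (-90)·150 = 44700.
∂h/∂x = [(+0.89)·195 − (-0.29)·150] / 44700 = +0.004856
∂h/∂y = [160·(-0.29) − (-90)·(+0.89)] / 44700 = +0.0007539
Head at (555, 575) = 69.51 + (+0.004856)·(450) + (+0.0007539)·(565) = 72.12 m.
That is higher than the 70.40 m at BH-02, so the point is upgradient.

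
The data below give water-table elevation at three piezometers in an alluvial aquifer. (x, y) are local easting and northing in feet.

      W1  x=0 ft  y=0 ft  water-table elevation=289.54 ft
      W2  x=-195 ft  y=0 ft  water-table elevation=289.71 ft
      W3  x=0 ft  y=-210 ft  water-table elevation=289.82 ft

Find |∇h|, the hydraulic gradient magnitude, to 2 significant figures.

0.0016

∂h/∂x = (289.71 − 289.54) / (-195 − 0) = -0.0008718
∂h/∂y = (289.82 − 289.54) / (-210 − 0) = -0.001333
|∇h| = √(-0.0008718² + -0.001333²) = 0.001593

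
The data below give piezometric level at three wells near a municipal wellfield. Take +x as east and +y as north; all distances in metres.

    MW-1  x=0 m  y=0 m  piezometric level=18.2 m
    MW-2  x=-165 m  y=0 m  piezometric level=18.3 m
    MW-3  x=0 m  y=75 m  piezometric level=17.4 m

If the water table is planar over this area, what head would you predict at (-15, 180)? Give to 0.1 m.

16.3 m

∂h/∂x = (18.3 − 18.2) / (-165 − 0) = -0.0006061
∂h/∂y = (17.4 − 18.2) / (75 − 0) = -0.01067
h(-15, 180) = 18.2 + (-0.0006061)·(-15) + (-0.01067)·(180) = 18.2 +0.009 -1.920 = 16.289 m.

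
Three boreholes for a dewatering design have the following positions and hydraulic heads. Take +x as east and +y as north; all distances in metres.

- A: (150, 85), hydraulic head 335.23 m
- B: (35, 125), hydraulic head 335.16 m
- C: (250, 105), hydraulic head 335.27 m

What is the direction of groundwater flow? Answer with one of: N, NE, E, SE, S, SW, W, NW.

Three-point gradient (reference A): Δ to B = (-115, 40, -0.07), Δ to C = (100, 20, +0.04).
∂h/∂x = +0.0004762, ∂h/∂y = -0.0003810 (det = -6300).
Flow = −∇h = (-0.0004762 east, +0.0003810 north), which points northwest.

NW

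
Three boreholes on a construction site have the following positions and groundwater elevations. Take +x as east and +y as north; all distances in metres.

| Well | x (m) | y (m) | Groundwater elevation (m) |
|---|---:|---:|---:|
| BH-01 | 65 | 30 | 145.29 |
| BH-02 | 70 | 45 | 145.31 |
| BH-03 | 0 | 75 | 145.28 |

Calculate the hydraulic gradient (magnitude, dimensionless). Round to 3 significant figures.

0.00136

Differences from BH-01: to BH-02 (Δx, Δy, Δh) = (5, 15, +0.02); to BH-03 = (-65, 45, -0.01).
Solve a·Δx + b·Δy = Δh: det = 5·45 − (-65)·15 = 1200.
∂h/∂x = [(+0.02)·45 − (-0.01)·15] / 1200 = +0.0008750
∂h/∂y = [5·(-0.01) − (-65)·(+0.02)] / 1200 = +0.001042
|∇h| = √(0.0008750² + 0.001042²) = 0.001361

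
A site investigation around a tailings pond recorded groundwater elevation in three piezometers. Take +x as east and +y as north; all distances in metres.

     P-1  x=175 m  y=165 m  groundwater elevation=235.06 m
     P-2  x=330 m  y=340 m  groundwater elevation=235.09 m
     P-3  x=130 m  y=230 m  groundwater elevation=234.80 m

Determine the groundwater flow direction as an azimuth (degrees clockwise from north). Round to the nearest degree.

309°

Taking P-1 as reference: P-2−P-1 = (155, 175, +0.03); P-3−P-1 = (-45, 65, -0.26).
Solve a·Δx + b·Δy = Δh: det = 155·65 − (-45)·175 = 17950.
∂h/∂x = [(+0.03)·65 − (-0.26)·175] / 17950 = +0.002643
∂h/∂y = [155·(-0.26) − (-45)·(+0.03)] / 17950 = -0.002170
Flow direction (−∇h) has components (-0.002643 E, +0.002170 N).
Azimuth = atan2(E, N) = atan2(-0.002643, +0.002170) = 309.4° ≈ 309°.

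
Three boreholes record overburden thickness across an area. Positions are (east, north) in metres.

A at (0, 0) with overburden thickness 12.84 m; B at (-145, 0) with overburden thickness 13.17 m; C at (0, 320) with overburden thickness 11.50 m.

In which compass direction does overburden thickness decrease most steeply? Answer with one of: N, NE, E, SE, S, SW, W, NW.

∂d/∂x = (13.17 − 12.84) / (-145 − 0) = -0.002276
∂d/∂y = (11.50 − 12.84) / (320 − 0) = -0.004187
Steepest decrease is along −∇f = (+0.002276 E, +0.004187 N) → northeast.

NE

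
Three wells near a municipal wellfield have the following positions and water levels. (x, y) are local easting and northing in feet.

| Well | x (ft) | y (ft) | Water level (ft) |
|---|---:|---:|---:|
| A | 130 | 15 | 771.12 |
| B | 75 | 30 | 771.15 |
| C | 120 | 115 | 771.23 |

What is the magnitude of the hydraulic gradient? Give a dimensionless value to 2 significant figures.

0.0011

Three-point gradient (reference A): Δ to B = (-55, 15, +0.03), Δ to C = (-10, 100, +0.11).
∂h/∂x = -0.0002523, ∂h/∂y = +0.001075 (det = -5350).
|∇h| = √(-0.0002523² + 0.001075²) = 0.001104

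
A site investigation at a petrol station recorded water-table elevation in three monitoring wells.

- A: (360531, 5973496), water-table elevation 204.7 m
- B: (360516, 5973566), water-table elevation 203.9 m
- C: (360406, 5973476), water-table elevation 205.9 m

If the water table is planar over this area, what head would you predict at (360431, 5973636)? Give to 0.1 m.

With h = a·x + b·y + c and A as origin, the differences give:
  (-15)·a + 70·b = -0.8
  (-125)·a + (-20)·b = +1.2
Eliminate b (×(-20) and ×70, subtract): 9050·a = -68.00 → a = ∂h/∂x = -0.007514
Back-substitute: b = ∂h/∂y = -0.01304.
h(360431, 5973636) = 204.7 + (-0.007514)·(-100) + (-0.01304)·(140) = 204.7 +0.751 -1.825 = 203.626 m.

203.6 m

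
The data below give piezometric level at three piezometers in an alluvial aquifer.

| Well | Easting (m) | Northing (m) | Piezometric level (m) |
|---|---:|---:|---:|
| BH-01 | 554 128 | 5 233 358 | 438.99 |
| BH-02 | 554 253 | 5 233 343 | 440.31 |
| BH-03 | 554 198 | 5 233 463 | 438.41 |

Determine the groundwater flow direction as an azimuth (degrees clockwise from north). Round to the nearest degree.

Taking BH-01 as reference: BH-02−BH-01 = (125, -15, +1.32); BH-03−BH-01 = (70, 105, -0.58).
Determinant of the coordinate differences = 125·105 − 70·(-15) = 14175.
∂h/∂x = [(+1.32)·105 − (-0.58)·(-15)] / 14175 = +0.009164
∂h/∂y = [125·(-0.58) − 70·(+1.32)] / 14175 = -0.01163
Flow direction (−∇h) has components (-0.009164 E, +0.01163 N).
Azimuth = atan2(E, N) = atan2(-0.009164, +0.01163) = 321.8° ≈ 322°.

322°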